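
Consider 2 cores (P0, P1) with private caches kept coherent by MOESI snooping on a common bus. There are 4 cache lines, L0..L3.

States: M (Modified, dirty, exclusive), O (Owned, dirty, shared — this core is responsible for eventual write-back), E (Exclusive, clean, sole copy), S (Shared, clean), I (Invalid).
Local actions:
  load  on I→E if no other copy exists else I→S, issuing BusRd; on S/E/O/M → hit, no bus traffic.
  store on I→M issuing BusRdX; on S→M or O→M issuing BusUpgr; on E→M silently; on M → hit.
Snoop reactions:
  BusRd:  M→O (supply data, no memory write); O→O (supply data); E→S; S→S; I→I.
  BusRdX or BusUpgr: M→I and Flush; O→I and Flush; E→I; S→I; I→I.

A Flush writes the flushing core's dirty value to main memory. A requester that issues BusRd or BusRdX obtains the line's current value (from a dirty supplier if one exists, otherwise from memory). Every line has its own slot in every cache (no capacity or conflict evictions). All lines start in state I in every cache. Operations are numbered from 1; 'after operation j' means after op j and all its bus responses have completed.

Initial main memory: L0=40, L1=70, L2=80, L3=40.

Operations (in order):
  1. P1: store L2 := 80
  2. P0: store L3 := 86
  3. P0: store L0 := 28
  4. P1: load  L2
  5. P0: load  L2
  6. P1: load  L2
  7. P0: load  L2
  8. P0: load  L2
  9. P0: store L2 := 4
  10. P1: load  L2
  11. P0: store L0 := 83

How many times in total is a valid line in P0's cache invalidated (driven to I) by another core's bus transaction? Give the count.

  op1 P1: store L2 := 80 → I/M on L2; bus BusRdX; mem=80
  op2 P0: store L3 := 86 → M/I on L3; bus BusRdX; mem=40
  op3 P0: store L0 := 28 → M/I on L0; bus BusRdX; mem=40
  op4 P1: load  L2 → I/M on L2; bus (none); mem=80
  op5 P0: load  L2 → S/O on L2; bus BusRd; mem=80
  op6 P1: load  L2 → S/O on L2; bus (none); mem=80
  op7 P0: load  L2 → S/O on L2; bus (none); mem=80
  op8 P0: load  L2 → S/O on L2; bus (none); mem=80
  op9 P0: store L2 := 4 → M/I on L2; bus BusUpgr Flush; mem=80
  op10 P1: load  L2 → O/S on L2; bus BusRd; mem=80
  op11 P0: store L0 := 83 → M/I on L0; bus (none); mem=40

invalidations = 0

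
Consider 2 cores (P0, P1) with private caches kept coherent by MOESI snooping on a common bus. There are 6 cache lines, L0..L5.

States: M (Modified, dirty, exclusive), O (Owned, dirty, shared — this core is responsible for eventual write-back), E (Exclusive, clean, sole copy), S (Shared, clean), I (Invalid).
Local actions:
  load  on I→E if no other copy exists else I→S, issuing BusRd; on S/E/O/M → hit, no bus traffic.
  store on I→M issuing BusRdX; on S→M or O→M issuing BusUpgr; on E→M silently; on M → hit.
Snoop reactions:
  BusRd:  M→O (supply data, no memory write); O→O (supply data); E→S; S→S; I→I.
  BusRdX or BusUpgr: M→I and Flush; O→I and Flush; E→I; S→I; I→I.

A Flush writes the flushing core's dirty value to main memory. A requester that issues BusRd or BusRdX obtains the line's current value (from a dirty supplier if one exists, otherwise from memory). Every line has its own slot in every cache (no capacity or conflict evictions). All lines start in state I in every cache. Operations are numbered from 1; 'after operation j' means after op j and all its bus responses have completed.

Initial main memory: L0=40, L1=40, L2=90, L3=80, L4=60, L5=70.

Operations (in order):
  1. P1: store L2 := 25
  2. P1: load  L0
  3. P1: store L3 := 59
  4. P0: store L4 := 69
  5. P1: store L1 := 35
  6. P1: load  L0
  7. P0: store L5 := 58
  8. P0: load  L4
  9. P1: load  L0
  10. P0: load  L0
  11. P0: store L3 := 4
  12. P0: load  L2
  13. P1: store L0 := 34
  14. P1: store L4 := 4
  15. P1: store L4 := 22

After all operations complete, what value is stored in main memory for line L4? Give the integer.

memory[L4] = 69

1. P1: store L2 := 25  bus=[BusRdX]  L2: P0=I P1=M  mem[L2]=90
2. P1: load  L0  bus=[BusRd]  L0: P0=I P1=E  mem[L0]=40
3. P1: store L3 := 59  bus=[BusRdX]  L3: P0=I P1=M  mem[L3]=80
4. P0: store L4 := 69  bus=[BusRdX]  L4: P0=M P1=I  mem[L4]=60
5. P1: store L1 := 35  bus=[BusRdX]  L1: P0=I P1=M  mem[L1]=40
6. P1: load  L0  bus=[-]  L0: P0=I P1=E  mem[L0]=40
7. P0: store L5 := 58  bus=[BusRdX]  L5: P0=M P1=I  mem[L5]=70
8. P0: load  L4  bus=[-]  L4: P0=M P1=I  mem[L4]=60
9. P1: load  L0  bus=[-]  L0: P0=I P1=E  mem[L0]=40
10. P0: load  L0  bus=[BusRd]  L0: P0=S P1=S  mem[L0]=40
11. P0: store L3 := 4  bus=[BusRdX,Flush]  L3: P0=M P1=I  mem[L3]=59
12. P0: load  L2  bus=[BusRd]  L2: P0=S P1=O  mem[L2]=90
13. P1: store L0 := 34  bus=[BusUpgr]  L0: P0=I P1=M  mem[L0]=40
14. P1: store L4 := 4  bus=[BusRdX,Flush]  L4: P0=I P1=M  mem[L4]=69
15. P1: store L4 := 22  bus=[-]  L4: P0=I P1=M  mem[L4]=69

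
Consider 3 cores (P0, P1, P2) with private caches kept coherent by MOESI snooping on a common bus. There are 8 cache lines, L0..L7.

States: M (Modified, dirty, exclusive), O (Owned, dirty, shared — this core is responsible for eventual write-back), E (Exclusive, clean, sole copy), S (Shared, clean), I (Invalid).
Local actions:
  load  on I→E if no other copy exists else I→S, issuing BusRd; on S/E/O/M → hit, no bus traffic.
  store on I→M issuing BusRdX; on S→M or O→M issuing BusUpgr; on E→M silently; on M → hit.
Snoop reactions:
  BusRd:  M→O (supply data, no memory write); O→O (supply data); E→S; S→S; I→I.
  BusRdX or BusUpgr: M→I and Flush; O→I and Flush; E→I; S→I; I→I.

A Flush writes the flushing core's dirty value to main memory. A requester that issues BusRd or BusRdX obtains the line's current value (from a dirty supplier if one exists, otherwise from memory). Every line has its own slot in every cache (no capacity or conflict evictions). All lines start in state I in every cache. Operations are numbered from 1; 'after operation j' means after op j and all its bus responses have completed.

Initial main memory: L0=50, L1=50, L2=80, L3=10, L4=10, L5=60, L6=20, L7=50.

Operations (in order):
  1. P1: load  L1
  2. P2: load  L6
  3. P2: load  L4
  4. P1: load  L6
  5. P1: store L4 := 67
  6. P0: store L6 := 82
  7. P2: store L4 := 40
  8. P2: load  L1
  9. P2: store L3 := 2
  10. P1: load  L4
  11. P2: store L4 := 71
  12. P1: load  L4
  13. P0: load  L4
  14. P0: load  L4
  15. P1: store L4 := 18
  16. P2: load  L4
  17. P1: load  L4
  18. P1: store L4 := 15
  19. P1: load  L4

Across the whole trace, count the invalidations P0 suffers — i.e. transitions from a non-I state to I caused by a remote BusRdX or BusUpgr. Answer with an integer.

invalidations = 1

step 1: P1: load  L1  ⟶  IEI  (L1)  txn=BusRd  M[L1]=50
step 2: P2: load  L6  ⟶  IIE  (L6)  txn=BusRd  M[L6]=20
step 3: P2: load  L4  ⟶  IIE  (L4)  txn=BusRd  M[L4]=10
step 4: P1: load  L6  ⟶  ISS  (L6)  txn=BusRd  M[L6]=20
step 5: P1: store L4 := 67  ⟶  IMI  (L4)  txn=BusRdX  M[L4]=10
step 6: P0: store L6 := 82  ⟶  MII  (L6)  txn=BusRdX  M[L6]=20
step 7: P2: store L4 := 40  ⟶  IIM  (L4)  txn=BusRdX+Flush  M[L4]=67
step 8: P2: load  L1  ⟶  ISS  (L1)  txn=BusRd  M[L1]=50
step 9: P2: store L3 := 2  ⟶  IIM  (L3)  txn=BusRdX  M[L3]=10
step 10: P1: load  L4  ⟶  ISO  (L4)  txn=BusRd  M[L4]=67
step 11: P2: store L4 := 71  ⟶  IIM  (L4)  txn=BusUpgr  M[L4]=67
step 12: P1: load  L4  ⟶  ISO  (L4)  txn=BusRd  M[L4]=67
step 13: P0: load  L4  ⟶  SSO  (L4)  txn=BusRd  M[L4]=67
step 14: P0: load  L4  ⟶  SSO  (L4)  txn=∅  M[L4]=67
step 15: P1: store L4 := 18  ⟶  IMI  (L4)  txn=BusUpgr+Flush  M[L4]=71
step 16: P2: load  L4  ⟶  IOS  (L4)  txn=BusRd  M[L4]=71
step 17: P1: load  L4  ⟶  IOS  (L4)  txn=∅  M[L4]=71
step 18: P1: store L4 := 15  ⟶  IMI  (L4)  txn=BusUpgr  M[L4]=71
step 19: P1: load  L4  ⟶  IMI  (L4)  txn=∅  M[L4]=71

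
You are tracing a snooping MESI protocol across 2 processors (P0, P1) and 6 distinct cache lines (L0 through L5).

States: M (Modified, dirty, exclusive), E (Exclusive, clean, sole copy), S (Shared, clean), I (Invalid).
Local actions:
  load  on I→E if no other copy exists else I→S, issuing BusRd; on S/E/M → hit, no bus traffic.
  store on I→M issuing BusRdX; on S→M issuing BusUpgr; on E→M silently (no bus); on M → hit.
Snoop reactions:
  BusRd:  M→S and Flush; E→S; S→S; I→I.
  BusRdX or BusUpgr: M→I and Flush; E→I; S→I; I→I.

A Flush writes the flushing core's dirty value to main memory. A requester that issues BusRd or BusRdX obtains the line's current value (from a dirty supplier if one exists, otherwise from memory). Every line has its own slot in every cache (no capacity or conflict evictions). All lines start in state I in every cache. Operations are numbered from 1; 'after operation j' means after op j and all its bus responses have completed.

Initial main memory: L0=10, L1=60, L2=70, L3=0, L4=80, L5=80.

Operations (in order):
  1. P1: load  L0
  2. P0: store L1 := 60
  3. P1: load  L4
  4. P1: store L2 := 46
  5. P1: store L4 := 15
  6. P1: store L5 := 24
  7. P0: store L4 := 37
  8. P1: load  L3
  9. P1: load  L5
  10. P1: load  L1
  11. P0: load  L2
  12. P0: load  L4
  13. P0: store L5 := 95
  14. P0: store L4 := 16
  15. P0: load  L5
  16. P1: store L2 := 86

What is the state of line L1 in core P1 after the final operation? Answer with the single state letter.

state = S

step 1: P1: load  L0  ⟶  IE  (L0)  txn=BusRd  M[L0]=10
step 2: P0: store L1 := 60  ⟶  MI  (L1)  txn=BusRdX  M[L1]=60
step 3: P1: load  L4  ⟶  IE  (L4)  txn=BusRd  M[L4]=80
step 4: P1: store L2 := 46  ⟶  IM  (L2)  txn=BusRdX  M[L2]=70
step 5: P1: store L4 := 15  ⟶  IM  (L4)  txn=∅  M[L4]=80
step 6: P1: store L5 := 24  ⟶  IM  (L5)  txn=BusRdX  M[L5]=80
step 7: P0: store L4 := 37  ⟶  MI  (L4)  txn=BusRdX+Flush  M[L4]=15
step 8: P1: load  L3  ⟶  IE  (L3)  txn=BusRd  M[L3]=0
step 9: P1: load  L5  ⟶  IM  (L5)  txn=∅  M[L5]=80
step 10: P1: load  L1  ⟶  SS  (L1)  txn=BusRd+Flush  M[L1]=60
step 11: P0: load  L2  ⟶  SS  (L2)  txn=BusRd+Flush  M[L2]=46
step 12: P0: load  L4  ⟶  MI  (L4)  txn=∅  M[L4]=15
step 13: P0: store L5 := 95  ⟶  MI  (L5)  txn=BusRdX+Flush  M[L5]=24
step 14: P0: store L4 := 16  ⟶  MI  (L4)  txn=∅  M[L4]=15
step 15: P0: load  L5  ⟶  MI  (L5)  txn=∅  M[L5]=24
step 16: P1: store L2 := 86  ⟶  IM  (L2)  txn=BusUpgr  M[L2]=46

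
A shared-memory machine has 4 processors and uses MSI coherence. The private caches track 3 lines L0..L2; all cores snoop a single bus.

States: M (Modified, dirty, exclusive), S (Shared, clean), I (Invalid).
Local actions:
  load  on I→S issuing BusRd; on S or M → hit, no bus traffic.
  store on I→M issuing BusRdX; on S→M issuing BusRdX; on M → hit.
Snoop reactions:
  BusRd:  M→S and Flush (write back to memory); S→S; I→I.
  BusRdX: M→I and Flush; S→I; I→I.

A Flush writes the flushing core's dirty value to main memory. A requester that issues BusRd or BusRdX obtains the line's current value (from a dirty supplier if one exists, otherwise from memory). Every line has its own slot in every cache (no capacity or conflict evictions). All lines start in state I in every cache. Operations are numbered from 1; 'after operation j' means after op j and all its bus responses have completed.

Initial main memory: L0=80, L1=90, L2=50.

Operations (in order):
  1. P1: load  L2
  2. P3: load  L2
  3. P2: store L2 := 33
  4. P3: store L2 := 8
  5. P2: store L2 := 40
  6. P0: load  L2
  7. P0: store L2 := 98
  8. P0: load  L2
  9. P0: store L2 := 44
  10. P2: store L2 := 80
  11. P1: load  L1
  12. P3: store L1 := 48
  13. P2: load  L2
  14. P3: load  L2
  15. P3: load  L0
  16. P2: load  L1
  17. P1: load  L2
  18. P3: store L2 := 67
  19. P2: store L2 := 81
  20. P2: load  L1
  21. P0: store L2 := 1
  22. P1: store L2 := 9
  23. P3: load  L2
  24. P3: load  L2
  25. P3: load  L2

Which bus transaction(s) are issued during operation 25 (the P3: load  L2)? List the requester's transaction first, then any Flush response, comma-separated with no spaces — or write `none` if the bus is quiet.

[1] P1: load  L2 | P0:I, P1:S(50), P2:I, P3:I | bus: BusRd
[2] P3: load  L2 | P0:I, P1:S(50), P2:I, P3:S(50) | bus: BusRd
[3] P2: store L2 := 33 | P0:I, P1:I, P2:M(33), P3:I | bus: BusRdX
[4] P3: store L2 := 8 | P0:I, P1:I, P2:I, P3:M(8) | bus: BusRdX,Flush
[5] P2: store L2 := 40 | P0:I, P1:I, P2:M(40), P3:I | bus: BusRdX,Flush
[6] P0: load  L2 | P0:S(40), P1:I, P2:S(40), P3:I | bus: BusRd,Flush
[7] P0: store L2 := 98 | P0:M(98), P1:I, P2:I, P3:I | bus: BusRdX
[8] P0: load  L2 | P0:M(98), P1:I, P2:I, P3:I | bus: none
[9] P0: store L2 := 44 | P0:M(44), P1:I, P2:I, P3:I | bus: none
[10] P2: store L2 := 80 | P0:I, P1:I, P2:M(80), P3:I | bus: BusRdX,Flush
[11] P1: load  L1 | P0:I, P1:S(90), P2:I, P3:I | bus: BusRd
[12] P3: store L1 := 48 | P0:I, P1:I, P2:I, P3:M(48) | bus: BusRdX
[13] P2: load  L2 | P0:I, P1:I, P2:M(80), P3:I | bus: none
[14] P3: load  L2 | P0:I, P1:I, P2:S(80), P3:S(80) | bus: BusRd,Flush
[15] P3: load  L0 | P0:I, P1:I, P2:I, P3:S(80) | bus: BusRd
[16] P2: load  L1 | P0:I, P1:I, P2:S(48), P3:S(48) | bus: BusRd,Flush
[17] P1: load  L2 | P0:I, P1:S(80), P2:S(80), P3:S(80) | bus: BusRd
[18] P3: store L2 := 67 | P0:I, P1:I, P2:I, P3:M(67) | bus: BusRdX
[19] P2: store L2 := 81 | P0:I, P1:I, P2:M(81), P3:I | bus: BusRdX,Flush
[20] P2: load  L1 | P0:I, P1:I, P2:S(48), P3:S(48) | bus: none
[21] P0: store L2 := 1 | P0:M(1), P1:I, P2:I, P3:I | bus: BusRdX,Flush
[22] P1: store L2 := 9 | P0:I, P1:M(9), P2:I, P3:I | bus: BusRdX,Flush
[23] P3: load  L2 | P0:I, P1:S(9), P2:I, P3:S(9) | bus: BusRd,Flush
[24] P3: load  L2 | P0:I, P1:S(9), P2:I, P3:S(9) | bus: none
[25] P3: load  L2 | P0:I, P1:S(9), P2:I, P3:S(9) | bus: none

bus = none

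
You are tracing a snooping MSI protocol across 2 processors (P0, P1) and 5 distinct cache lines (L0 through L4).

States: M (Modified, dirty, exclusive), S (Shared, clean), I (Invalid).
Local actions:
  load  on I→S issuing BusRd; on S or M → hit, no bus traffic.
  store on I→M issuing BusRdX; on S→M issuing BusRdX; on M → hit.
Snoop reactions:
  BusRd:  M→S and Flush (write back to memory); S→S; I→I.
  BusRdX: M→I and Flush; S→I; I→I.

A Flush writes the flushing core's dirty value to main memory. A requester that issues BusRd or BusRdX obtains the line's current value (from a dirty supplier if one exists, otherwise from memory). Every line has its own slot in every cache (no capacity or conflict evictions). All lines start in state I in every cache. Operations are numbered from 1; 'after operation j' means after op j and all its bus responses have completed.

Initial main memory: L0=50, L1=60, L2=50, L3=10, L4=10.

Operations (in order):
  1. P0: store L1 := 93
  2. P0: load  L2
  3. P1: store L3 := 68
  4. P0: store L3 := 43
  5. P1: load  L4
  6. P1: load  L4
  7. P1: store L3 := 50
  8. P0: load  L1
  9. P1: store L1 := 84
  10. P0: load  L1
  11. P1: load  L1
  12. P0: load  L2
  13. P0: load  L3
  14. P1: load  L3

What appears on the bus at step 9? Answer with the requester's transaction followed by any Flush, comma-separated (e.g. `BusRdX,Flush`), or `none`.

bus = BusRdX,Flush

  op1 P0: store L1 := 93 → M/I on L1; bus BusRdX; mem=60
  op2 P0: load  L2 → S/I on L2; bus BusRd; mem=50
  op3 P1: store L3 := 68 → I/M on L3; bus BusRdX; mem=10
  op4 P0: store L3 := 43 → M/I on L3; bus BusRdX Flush; mem=68
  op5 P1: load  L4 → I/S on L4; bus BusRd; mem=10
  op6 P1: load  L4 → I/S on L4; bus (none); mem=10
  op7 P1: store L3 := 50 → I/M on L3; bus BusRdX Flush; mem=43
  op8 P0: load  L1 → M/I on L1; bus (none); mem=60
  op9 P1: store L1 := 84 → I/M on L1; bus BusRdX Flush; mem=93
  op10 P0: load  L1 → S/S on L1; bus BusRd Flush; mem=84
  op11 P1: load  L1 → S/S on L1; bus (none); mem=84
  op12 P0: load  L2 → S/I on L2; bus (none); mem=50
  op13 P0: load  L3 → S/S on L3; bus BusRd Flush; mem=50
  op14 P1: load  L3 → S/S on L3; bus (none); mem=50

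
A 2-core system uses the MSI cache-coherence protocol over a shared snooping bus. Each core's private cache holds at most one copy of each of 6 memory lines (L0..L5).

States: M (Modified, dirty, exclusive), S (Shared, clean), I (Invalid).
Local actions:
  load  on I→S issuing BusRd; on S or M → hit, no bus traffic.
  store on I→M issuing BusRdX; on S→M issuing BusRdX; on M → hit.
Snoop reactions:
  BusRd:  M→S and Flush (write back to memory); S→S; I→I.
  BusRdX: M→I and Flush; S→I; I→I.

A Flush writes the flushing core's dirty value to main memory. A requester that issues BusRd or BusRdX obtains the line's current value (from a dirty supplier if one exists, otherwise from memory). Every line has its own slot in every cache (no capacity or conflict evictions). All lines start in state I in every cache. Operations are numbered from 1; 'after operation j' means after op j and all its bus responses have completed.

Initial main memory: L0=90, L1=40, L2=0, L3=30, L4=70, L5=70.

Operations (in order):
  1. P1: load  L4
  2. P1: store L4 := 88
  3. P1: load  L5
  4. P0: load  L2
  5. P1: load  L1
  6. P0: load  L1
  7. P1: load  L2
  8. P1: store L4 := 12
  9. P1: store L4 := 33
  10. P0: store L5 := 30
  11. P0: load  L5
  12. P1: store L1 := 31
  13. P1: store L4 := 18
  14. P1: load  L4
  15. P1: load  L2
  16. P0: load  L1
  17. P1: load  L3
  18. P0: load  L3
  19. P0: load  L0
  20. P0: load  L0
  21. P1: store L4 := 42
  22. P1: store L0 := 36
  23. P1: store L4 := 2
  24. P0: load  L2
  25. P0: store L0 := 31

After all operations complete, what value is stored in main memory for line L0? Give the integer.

memory[L0] = 36

  op1 P1: load  L4 → I/S on L4; bus BusRd; mem=70
  op2 P1: store L4 := 88 → I/M on L4; bus BusRdX; mem=70
  op3 P1: load  L5 → I/S on L5; bus BusRd; mem=70
  op4 P0: load  L2 → S/I on L2; bus BusRd; mem=0
  op5 P1: load  L1 → I/S on L1; bus BusRd; mem=40
  op6 P0: load  L1 → S/S on L1; bus BusRd; mem=40
  op7 P1: load  L2 → S/S on L2; bus BusRd; mem=0
  op8 P1: store L4 := 12 → I/M on L4; bus (none); mem=70
  op9 P1: store L4 := 33 → I/M on L4; bus (none); mem=70
  op10 P0: store L5 := 30 → M/I on L5; bus BusRdX; mem=70
  op11 P0: load  L5 → M/I on L5; bus (none); mem=70
  op12 P1: store L1 := 31 → I/M on L1; bus BusRdX; mem=40
  op13 P1: store L4 := 18 → I/M on L4; bus (none); mem=70
  op14 P1: load  L4 → I/M on L4; bus (none); mem=70
  op15 P1: load  L2 → S/S on L2; bus (none); mem=0
  op16 P0: load  L1 → S/S on L1; bus BusRd Flush; mem=31
  op17 P1: load  L3 → I/S on L3; bus BusRd; mem=30
  op18 P0: load  L3 → S/S on L3; bus BusRd; mem=30
  op19 P0: load  L0 → S/I on L0; bus BusRd; mem=90
  op20 P0: load  L0 → S/I on L0; bus (none); mem=90
  op21 P1: store L4 := 42 → I/M on L4; bus (none); mem=70
  op22 P1: store L0 := 36 → I/M on L0; bus BusRdX; mem=90
  op23 P1: store L4 := 2 → I/M on L4; bus (none); mem=70
  op24 P0: load  L2 → S/S on L2; bus (none); mem=0
  op25 P0: store L0 := 31 → M/I on L0; bus BusRdX Flush; mem=36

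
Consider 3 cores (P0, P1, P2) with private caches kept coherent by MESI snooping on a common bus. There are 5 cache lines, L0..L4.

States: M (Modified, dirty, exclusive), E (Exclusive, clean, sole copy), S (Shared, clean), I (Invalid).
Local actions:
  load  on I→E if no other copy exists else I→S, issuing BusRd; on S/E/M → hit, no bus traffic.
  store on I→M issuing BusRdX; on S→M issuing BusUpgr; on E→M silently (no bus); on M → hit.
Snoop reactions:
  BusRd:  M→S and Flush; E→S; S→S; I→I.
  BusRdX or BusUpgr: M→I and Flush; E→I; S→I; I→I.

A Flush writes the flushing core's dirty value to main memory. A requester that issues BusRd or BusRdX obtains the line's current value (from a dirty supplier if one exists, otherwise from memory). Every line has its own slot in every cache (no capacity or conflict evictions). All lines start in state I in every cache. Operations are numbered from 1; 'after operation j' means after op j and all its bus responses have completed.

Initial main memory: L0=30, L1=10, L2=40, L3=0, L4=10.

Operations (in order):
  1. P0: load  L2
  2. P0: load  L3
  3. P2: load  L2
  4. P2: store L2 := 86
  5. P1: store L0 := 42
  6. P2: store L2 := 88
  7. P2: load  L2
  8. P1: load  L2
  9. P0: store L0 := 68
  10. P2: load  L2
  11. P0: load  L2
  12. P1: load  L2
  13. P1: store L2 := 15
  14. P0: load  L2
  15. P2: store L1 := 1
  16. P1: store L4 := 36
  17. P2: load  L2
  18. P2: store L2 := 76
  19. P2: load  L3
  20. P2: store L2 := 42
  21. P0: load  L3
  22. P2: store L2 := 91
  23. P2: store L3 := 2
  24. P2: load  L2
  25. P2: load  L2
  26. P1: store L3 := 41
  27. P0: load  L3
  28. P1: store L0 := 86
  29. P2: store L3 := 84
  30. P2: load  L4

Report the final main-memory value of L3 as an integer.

memory[L3] = 41

  op1 P0: load  L2 → E/I/I on L2; bus BusRd; mem=40
  op2 P0: load  L3 → E/I/I on L3; bus BusRd; mem=0
  op3 P2: load  L2 → S/I/S on L2; bus BusRd; mem=40
  op4 P2: store L2 := 86 → I/I/M on L2; bus BusUpgr; mem=40
  op5 P1: store L0 := 42 → I/M/I on L0; bus BusRdX; mem=30
  op6 P2: store L2 := 88 → I/I/M on L2; bus (none); mem=40
  op7 P2: load  L2 → I/I/M on L2; bus (none); mem=40
  op8 P1: load  L2 → I/S/S on L2; bus BusRd Flush; mem=88
  op9 P0: store L0 := 68 → M/I/I on L0; bus BusRdX Flush; mem=42
  op10 P2: load  L2 → I/S/S on L2; bus (none); mem=88
  op11 P0: load  L2 → S/S/S on L2; bus BusRd; mem=88
  op12 P1: load  L2 → S/S/S on L2; bus (none); mem=88
  op13 P1: store L2 := 15 → I/M/I on L2; bus BusUpgr; mem=88
  op14 P0: load  L2 → S/S/I on L2; bus BusRd Flush; mem=15
  op15 P2: store L1 := 1 → I/I/M on L1; bus BusRdX; mem=10
  op16 P1: store L4 := 36 → I/M/I on L4; bus BusRdX; mem=10
  op17 P2: load  L2 → S/S/S on L2; bus BusRd; mem=15
  op18 P2: store L2 := 76 → I/I/M on L2; bus BusUpgr; mem=15
  op19 P2: load  L3 → S/I/S on L3; bus BusRd; mem=0
  op20 P2: store L2 := 42 → I/I/M on L2; bus (none); mem=15
  op21 P0: load  L3 → S/I/S on L3; bus (none); mem=0
  op22 P2: store L2 := 91 → I/I/M on L2; bus (none); mem=15
  op23 P2: store L3 := 2 → I/I/M on L3; bus BusUpgr; mem=0
  op24 P2: load  L2 → I/I/M on L2; bus (none); mem=15
  op25 P2: load  L2 → I/I/M on L2; bus (none); mem=15
  op26 P1: store L3 := 41 → I/M/I on L3; bus BusRdX Flush; mem=2
  op27 P0: load  L3 → S/S/I on L3; bus BusRd Flush; mem=41
  op28 P1: store L0 := 86 → I/M/I on L0; bus BusRdX Flush; mem=68
  op29 P2: store L3 := 84 → I/I/M on L3; bus BusRdX; mem=41
  op30 P2: load  L4 → I/S/S on L4; bus BusRd Flush; mem=36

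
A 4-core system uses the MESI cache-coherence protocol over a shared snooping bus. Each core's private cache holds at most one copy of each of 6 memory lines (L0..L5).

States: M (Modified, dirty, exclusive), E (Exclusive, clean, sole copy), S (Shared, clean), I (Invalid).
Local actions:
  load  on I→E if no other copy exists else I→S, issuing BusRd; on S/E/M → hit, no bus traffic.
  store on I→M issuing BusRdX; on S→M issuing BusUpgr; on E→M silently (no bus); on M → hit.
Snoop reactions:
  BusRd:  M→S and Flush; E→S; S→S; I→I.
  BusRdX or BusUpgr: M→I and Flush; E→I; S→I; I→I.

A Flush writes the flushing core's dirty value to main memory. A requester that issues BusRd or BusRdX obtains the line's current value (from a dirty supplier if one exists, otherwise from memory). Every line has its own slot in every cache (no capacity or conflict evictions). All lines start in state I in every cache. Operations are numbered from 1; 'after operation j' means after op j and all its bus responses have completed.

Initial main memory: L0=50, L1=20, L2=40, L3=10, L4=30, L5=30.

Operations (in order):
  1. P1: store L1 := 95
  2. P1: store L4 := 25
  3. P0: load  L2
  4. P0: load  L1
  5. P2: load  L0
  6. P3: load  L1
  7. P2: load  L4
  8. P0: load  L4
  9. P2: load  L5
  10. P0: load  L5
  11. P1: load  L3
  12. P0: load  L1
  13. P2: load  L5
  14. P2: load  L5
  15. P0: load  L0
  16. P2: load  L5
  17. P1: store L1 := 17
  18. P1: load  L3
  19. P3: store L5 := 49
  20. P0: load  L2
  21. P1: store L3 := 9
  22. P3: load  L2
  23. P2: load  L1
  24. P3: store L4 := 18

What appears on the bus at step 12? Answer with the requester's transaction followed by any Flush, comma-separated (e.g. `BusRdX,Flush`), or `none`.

1. P1: store L1 := 95  bus=[BusRdX]  L1: P0=I P1=M P2=I P3=I  mem[L1]=20
2. P1: store L4 := 25  bus=[BusRdX]  L4: P0=I P1=M P2=I P3=I  mem[L4]=30
3. P0: load  L2  bus=[BusRd]  L2: P0=E P1=I P2=I P3=I  mem[L2]=40
4. P0: load  L1  bus=[BusRd,Flush]  L1: P0=S P1=S P2=I P3=I  mem[L1]=95
5. P2: load  L0  bus=[BusRd]  L0: P0=I P1=I P2=E P3=I  mem[L0]=50
6. P3: load  L1  bus=[BusRd]  L1: P0=S P1=S P2=I P3=S  mem[L1]=95
7. P2: load  L4  bus=[BusRd,Flush]  L4: P0=I P1=S P2=S P3=I  mem[L4]=25
8. P0: load  L4  bus=[BusRd]  L4: P0=S P1=S P2=S P3=I  mem[L4]=25
9. P2: load  L5  bus=[BusRd]  L5: P0=I P1=I P2=E P3=I  mem[L5]=30
10. P0: load  L5  bus=[BusRd]  L5: P0=S P1=I P2=S P3=I  mem[L5]=30
11. P1: load  L3  bus=[BusRd]  L3: P0=I P1=E P2=I P3=I  mem[L3]=10
12. P0: load  L1  bus=[-]  L1: P0=S P1=S P2=I P3=S  mem[L1]=95
13. P2: load  L5  bus=[-]  L5: P0=S P1=I P2=S P3=I  mem[L5]=30
14. P2: load  L5  bus=[-]  L5: P0=S P1=I P2=S P3=I  mem[L5]=30
15. P0: load  L0  bus=[BusRd]  L0: P0=S P1=I P2=S P3=I  mem[L0]=50
16. P2: load  L5  bus=[-]  L5: P0=S P1=I P2=S P3=I  mem[L5]=30
17. P1: store L1 := 17  bus=[BusUpgr]  L1: P0=I P1=M P2=I P3=I  mem[L1]=95
18. P1: load  L3  bus=[-]  L3: P0=I P1=E P2=I P3=I  mem[L3]=10
19. P3: store L5 := 49  bus=[BusRdX]  L5: P0=I P1=I P2=I P3=M  mem[L5]=30
20. P0: load  L2  bus=[-]  L2: P0=E P1=I P2=I P3=I  mem[L2]=40
21. P1: store L3 := 9  bus=[-]  L3: P0=I P1=M P2=I P3=I  mem[L3]=10
22. P3: load  L2  bus=[BusRd]  L2: P0=S P1=I P2=I P3=S  mem[L2]=40
23. P2: load  L1  bus=[BusRd,Flush]  L1: P0=I P1=S P2=S P3=I  mem[L1]=17
24. P3: store L4 := 18  bus=[BusRdX]  L4: P0=I P1=I P2=I P3=M  mem[L4]=25

bus = none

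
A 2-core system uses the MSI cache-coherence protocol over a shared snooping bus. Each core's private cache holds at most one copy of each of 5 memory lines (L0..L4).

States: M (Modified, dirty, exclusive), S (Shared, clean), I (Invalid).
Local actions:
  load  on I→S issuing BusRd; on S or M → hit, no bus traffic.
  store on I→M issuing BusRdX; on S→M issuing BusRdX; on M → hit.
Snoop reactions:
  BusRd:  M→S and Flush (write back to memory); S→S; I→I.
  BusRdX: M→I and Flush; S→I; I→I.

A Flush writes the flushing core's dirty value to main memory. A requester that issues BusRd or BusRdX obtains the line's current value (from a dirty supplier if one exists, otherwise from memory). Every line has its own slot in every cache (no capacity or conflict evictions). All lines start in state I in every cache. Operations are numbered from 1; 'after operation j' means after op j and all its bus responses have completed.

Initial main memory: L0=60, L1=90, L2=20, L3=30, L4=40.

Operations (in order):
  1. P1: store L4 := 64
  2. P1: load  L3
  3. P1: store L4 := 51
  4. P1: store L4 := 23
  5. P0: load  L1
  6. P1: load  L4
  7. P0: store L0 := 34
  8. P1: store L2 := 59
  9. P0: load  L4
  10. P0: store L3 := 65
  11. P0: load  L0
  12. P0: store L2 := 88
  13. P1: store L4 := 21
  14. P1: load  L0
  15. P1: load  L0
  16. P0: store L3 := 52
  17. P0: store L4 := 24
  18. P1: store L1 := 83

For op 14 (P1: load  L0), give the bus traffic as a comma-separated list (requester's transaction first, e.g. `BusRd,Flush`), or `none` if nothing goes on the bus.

bus = BusRd,Flush

[1] P1: store L4 := 64 | P0:I, P1:M(64) | bus: BusRdX
[2] P1: load  L3 | P0:I, P1:S(30) | bus: BusRd
[3] P1: store L4 := 51 | P0:I, P1:M(51) | bus: none
[4] P1: store L4 := 23 | P0:I, P1:M(23) | bus: none
[5] P0: load  L1 | P0:S(90), P1:I | bus: BusRd
[6] P1: load  L4 | P0:I, P1:M(23) | bus: none
[7] P0: store L0 := 34 | P0:M(34), P1:I | bus: BusRdX
[8] P1: store L2 := 59 | P0:I, P1:M(59) | bus: BusRdX
[9] P0: load  L4 | P0:S(23), P1:S(23) | bus: BusRd,Flush
[10] P0: store L3 := 65 | P0:M(65), P1:I | bus: BusRdX
[11] P0: load  L0 | P0:M(34), P1:I | bus: none
[12] P0: store L2 := 88 | P0:M(88), P1:I | bus: BusRdX,Flush
[13] P1: store L4 := 21 | P0:I, P1:M(21) | bus: BusRdX
[14] P1: load  L0 | P0:S(34), P1:S(34) | bus: BusRd,Flush
[15] P1: load  L0 | P0:S(34), P1:S(34) | bus: none
[16] P0: store L3 := 52 | P0:M(52), P1:I | bus: none
[17] P0: store L4 := 24 | P0:M(24), P1:I | bus: BusRdX,Flush
[18] P1: store L1 := 83 | P0:I, P1:M(83) | bus: BusRdX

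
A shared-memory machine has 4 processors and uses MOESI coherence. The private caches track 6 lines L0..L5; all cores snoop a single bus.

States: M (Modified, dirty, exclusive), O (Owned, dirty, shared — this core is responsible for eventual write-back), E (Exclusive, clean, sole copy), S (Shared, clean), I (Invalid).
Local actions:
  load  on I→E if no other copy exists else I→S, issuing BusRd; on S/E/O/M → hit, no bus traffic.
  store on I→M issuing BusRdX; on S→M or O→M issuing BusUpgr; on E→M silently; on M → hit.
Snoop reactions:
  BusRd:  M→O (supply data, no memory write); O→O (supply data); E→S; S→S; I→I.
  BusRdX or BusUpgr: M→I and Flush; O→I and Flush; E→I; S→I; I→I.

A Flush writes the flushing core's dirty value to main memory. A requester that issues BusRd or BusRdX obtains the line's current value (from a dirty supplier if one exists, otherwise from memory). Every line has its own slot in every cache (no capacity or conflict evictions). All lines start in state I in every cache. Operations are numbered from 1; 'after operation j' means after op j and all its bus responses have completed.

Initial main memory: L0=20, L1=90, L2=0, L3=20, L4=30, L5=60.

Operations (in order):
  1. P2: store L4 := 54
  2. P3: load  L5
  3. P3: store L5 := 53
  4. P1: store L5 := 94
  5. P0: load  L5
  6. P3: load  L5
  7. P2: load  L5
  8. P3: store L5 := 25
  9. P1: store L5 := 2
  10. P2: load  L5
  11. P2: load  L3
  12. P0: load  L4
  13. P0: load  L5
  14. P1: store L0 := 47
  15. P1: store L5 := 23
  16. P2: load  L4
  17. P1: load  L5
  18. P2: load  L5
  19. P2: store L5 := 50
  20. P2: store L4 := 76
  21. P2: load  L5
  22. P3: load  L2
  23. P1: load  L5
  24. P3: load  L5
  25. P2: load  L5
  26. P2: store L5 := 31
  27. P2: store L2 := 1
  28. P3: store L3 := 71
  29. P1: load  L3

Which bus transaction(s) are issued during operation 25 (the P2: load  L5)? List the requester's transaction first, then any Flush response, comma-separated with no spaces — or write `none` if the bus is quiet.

bus = none

[1] P2: store L4 := 54 | P0:I, P1:I, P2:M(54), P3:I | bus: BusRdX
[2] P3: load  L5 | P0:I, P1:I, P2:I, P3:E(60) | bus: BusRd
[3] P3: store L5 := 53 | P0:I, P1:I, P2:I, P3:M(53) | bus: none
[4] P1: store L5 := 94 | P0:I, P1:M(94), P2:I, P3:I | bus: BusRdX,Flush
[5] P0: load  L5 | P0:S(94), P1:O(94), P2:I, P3:I | bus: BusRd
[6] P3: load  L5 | P0:S(94), P1:O(94), P2:I, P3:S(94) | bus: BusRd
[7] P2: load  L5 | P0:S(94), P1:O(94), P2:S(94), P3:S(94) | bus: BusRd
[8] P3: store L5 := 25 | P0:I, P1:I, P2:I, P3:M(25) | bus: BusUpgr,Flush
[9] P1: store L5 := 2 | P0:I, P1:M(2), P2:I, P3:I | bus: BusRdX,Flush
[10] P2: load  L5 | P0:I, P1:O(2), P2:S(2), P3:I | bus: BusRd
[11] P2: load  L3 | P0:I, P1:I, P2:E(20), P3:I | bus: BusRd
[12] P0: load  L4 | P0:S(54), P1:I, P2:O(54), P3:I | bus: BusRd
[13] P0: load  L5 | P0:S(2), P1:O(2), P2:S(2), P3:I | bus: BusRd
[14] P1: store L0 := 47 | P0:I, P1:M(47), P2:I, P3:I | bus: BusRdX
[15] P1: store L5 := 23 | P0:I, P1:M(23), P2:I, P3:I | bus: BusUpgr
[16] P2: load  L4 | P0:S(54), P1:I, P2:O(54), P3:I | bus: none
[17] P1: load  L5 | P0:I, P1:M(23), P2:I, P3:I | bus: none
[18] P2: load  L5 | P0:I, P1:O(23), P2:S(23), P3:I | bus: BusRd
[19] P2: store L5 := 50 | P0:I, P1:I, P2:M(50), P3:I | bus: BusUpgr,Flush
[20] P2: store L4 := 76 | P0:I, P1:I, P2:M(76), P3:I | bus: BusUpgr
[21] P2: load  L5 | P0:I, P1:I, P2:M(50), P3:I | bus: none
[22] P3: load  L2 | P0:I, P1:I, P2:I, P3:E(0) | bus: BusRd
[23] P1: load  L5 | P0:I, P1:S(50), P2:O(50), P3:I | bus: BusRd
[24] P3: load  L5 | P0:I, P1:S(50), P2:O(50), P3:S(50) | bus: BusRd
[25] P2: load  L5 | P0:I, P1:S(50), P2:O(50), P3:S(50) | bus: none
[26] P2: store L5 := 31 | P0:I, P1:I, P2:M(31), P3:I | bus: BusUpgr
[27] P2: store L2 := 1 | P0:I, P1:I, P2:M(1), P3:I | bus: BusRdX
[28] P3: store L3 := 71 | P0:I, P1:I, P2:I, P3:M(71) | bus: BusRdX
[29] P1: load  L3 | P0:I, P1:S(71), P2:I, P3:O(71) | bus: BusRd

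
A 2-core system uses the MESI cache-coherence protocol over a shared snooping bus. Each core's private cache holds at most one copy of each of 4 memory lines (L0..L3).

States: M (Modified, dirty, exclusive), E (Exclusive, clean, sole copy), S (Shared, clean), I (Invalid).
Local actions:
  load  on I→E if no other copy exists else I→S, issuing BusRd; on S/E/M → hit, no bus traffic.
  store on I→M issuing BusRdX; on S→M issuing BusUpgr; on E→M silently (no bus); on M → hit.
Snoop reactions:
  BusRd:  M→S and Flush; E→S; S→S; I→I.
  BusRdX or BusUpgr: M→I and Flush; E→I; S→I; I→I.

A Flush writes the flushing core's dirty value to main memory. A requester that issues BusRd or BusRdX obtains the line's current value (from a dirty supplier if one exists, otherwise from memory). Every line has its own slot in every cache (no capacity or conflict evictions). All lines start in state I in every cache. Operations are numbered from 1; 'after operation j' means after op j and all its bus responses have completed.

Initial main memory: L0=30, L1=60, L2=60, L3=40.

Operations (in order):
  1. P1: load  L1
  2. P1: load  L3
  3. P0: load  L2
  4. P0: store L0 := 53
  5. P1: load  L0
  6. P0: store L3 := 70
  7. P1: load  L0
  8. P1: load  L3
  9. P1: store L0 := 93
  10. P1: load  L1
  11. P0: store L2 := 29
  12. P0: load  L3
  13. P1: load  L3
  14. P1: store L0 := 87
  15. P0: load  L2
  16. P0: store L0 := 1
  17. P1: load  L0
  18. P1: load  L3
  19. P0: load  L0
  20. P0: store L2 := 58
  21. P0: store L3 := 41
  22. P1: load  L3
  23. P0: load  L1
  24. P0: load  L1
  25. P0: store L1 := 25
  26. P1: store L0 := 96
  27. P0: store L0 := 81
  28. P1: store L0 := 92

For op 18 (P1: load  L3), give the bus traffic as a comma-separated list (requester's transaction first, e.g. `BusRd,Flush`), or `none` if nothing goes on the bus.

bus = none

step 1: P1: load  L1  ⟶  IE  (L1)  txn=BusRd  M[L1]=60
step 2: P1: load  L3  ⟶  IE  (L3)  txn=BusRd  M[L3]=40
step 3: P0: load  L2  ⟶  EI  (L2)  txn=BusRd  M[L2]=60
step 4: P0: store L0 := 53  ⟶  MI  (L0)  txn=BusRdX  M[L0]=30
step 5: P1: load  L0  ⟶  SS  (L0)  txn=BusRd+Flush  M[L0]=53
step 6: P0: store L3 := 70  ⟶  MI  (L3)  txn=BusRdX  M[L3]=40
step 7: P1: load  L0  ⟶  SS  (L0)  txn=∅  M[L0]=53
step 8: P1: load  L3  ⟶  SS  (L3)  txn=BusRd+Flush  M[L3]=70
step 9: P1: store L0 := 93  ⟶  IM  (L0)  txn=BusUpgr  M[L0]=53
step 10: P1: load  L1  ⟶  IE  (L1)  txn=∅  M[L1]=60
step 11: P0: store L2 := 29  ⟶  MI  (L2)  txn=∅  M[L2]=60
step 12: P0: load  L3  ⟶  SS  (L3)  txn=∅  M[L3]=70
step 13: P1: load  L3  ⟶  SS  (L3)  txn=∅  M[L3]=70
step 14: P1: store L0 := 87  ⟶  IM  (L0)  txn=∅  M[L0]=53
step 15: P0: load  L2  ⟶  MI  (L2)  txn=∅  M[L2]=60
step 16: P0: store L0 := 1  ⟶  MI  (L0)  txn=BusRdX+Flush  M[L0]=87
step 17: P1: load  L0  ⟶  SS  (L0)  txn=BusRd+Flush  M[L0]=1
step 18: P1: load  L3  ⟶  SS  (L3)  txn=∅  M[L3]=70
step 19: P0: load  L0  ⟶  SS  (L0)  txn=∅  M[L0]=1
step 20: P0: store L2 := 58  ⟶  MI  (L2)  txn=∅  M[L2]=60
step 21: P0: store L3 := 41  ⟶  MI  (L3)  txn=BusUpgr  M[L3]=70
step 22: P1: load  L3  ⟶  SS  (L3)  txn=BusRd+Flush  M[L3]=41
step 23: P0: load  L1  ⟶  SS  (L1)  txn=BusRd  M[L1]=60
step 24: P0: load  L1  ⟶  SS  (L1)  txn=∅  M[L1]=60
step 25: P0: store L1 := 25  ⟶  MI  (L1)  txn=BusUpgr  M[L1]=60
step 26: P1: store L0 := 96  ⟶  IM  (L0)  txn=BusUpgr  M[L0]=1
step 27: P0: store L0 := 81  ⟶  MI  (L0)  txn=BusRdX+Flush  M[L0]=96
step 28: P1: store L0 := 92  ⟶  IM  (L0)  txn=BusRdX+Flush  M[L0]=81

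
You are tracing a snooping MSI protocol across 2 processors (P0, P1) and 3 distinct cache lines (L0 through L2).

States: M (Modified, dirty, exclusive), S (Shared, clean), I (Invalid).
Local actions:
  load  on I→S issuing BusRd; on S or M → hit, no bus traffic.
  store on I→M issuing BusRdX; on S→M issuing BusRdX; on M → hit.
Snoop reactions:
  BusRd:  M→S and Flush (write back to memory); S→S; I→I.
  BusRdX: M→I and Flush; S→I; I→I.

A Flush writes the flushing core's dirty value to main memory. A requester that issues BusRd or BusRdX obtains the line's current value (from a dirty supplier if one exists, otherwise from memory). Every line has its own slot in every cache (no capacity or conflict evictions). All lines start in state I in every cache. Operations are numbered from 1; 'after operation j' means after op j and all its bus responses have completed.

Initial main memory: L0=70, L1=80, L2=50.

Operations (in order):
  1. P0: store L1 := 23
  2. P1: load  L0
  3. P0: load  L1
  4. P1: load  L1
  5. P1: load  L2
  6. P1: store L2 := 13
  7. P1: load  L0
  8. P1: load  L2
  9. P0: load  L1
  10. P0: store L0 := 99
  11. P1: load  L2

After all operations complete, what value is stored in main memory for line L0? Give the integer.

[1] P0: store L1 := 23 | P0:M(23), P1:I | bus: BusRdX
[2] P1: load  L0 | P0:I, P1:S(70) | bus: BusRd
[3] P0: load  L1 | P0:M(23), P1:I | bus: none
[4] P1: load  L1 | P0:S(23), P1:S(23) | bus: BusRd,Flush
[5] P1: load  L2 | P0:I, P1:S(50) | bus: BusRd
[6] P1: store L2 := 13 | P0:I, P1:M(13) | bus: BusRdX
[7] P1: load  L0 | P0:I, P1:S(70) | bus: none
[8] P1: load  L2 | P0:I, P1:M(13) | bus: none
[9] P0: load  L1 | P0:S(23), P1:S(23) | bus: none
[10] P0: store L0 := 99 | P0:M(99), P1:I | bus: BusRdX
[11] P1: load  L2 | P0:I, P1:M(13) | bus: none

memory[L0] = 70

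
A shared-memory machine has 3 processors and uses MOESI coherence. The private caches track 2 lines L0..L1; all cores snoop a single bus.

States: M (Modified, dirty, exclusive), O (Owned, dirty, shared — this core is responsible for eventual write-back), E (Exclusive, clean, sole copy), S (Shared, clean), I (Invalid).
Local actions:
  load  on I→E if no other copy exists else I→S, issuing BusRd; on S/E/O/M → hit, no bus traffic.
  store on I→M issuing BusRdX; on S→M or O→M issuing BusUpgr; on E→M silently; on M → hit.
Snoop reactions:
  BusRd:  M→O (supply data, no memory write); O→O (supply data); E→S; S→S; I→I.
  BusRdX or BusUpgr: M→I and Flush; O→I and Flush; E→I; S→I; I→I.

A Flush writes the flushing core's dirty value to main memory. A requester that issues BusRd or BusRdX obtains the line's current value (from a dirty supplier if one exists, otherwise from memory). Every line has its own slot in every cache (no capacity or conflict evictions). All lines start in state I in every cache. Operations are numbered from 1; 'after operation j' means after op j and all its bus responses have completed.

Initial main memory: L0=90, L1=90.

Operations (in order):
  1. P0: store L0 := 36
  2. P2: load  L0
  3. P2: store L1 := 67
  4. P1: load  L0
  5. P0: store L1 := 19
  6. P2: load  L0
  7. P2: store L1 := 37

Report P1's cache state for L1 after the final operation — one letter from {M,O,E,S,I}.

state = I

  op1 P0: store L0 := 36 → M/I/I on L0; bus BusRdX; mem=90
  op2 P2: load  L0 → O/I/S on L0; bus BusRd; mem=90
  op3 P2: store L1 := 67 → I/I/M on L1; bus BusRdX; mem=90
  op4 P1: load  L0 → O/S/S on L0; bus BusRd; mem=90
  op5 P0: store L1 := 19 → M/I/I on L1; bus BusRdX Flush; mem=67
  op6 P2: load  L0 → O/S/S on L0; bus (none); mem=90
  op7 P2: store L1 := 37 → I/I/M on L1; bus BusRdX Flush; mem=19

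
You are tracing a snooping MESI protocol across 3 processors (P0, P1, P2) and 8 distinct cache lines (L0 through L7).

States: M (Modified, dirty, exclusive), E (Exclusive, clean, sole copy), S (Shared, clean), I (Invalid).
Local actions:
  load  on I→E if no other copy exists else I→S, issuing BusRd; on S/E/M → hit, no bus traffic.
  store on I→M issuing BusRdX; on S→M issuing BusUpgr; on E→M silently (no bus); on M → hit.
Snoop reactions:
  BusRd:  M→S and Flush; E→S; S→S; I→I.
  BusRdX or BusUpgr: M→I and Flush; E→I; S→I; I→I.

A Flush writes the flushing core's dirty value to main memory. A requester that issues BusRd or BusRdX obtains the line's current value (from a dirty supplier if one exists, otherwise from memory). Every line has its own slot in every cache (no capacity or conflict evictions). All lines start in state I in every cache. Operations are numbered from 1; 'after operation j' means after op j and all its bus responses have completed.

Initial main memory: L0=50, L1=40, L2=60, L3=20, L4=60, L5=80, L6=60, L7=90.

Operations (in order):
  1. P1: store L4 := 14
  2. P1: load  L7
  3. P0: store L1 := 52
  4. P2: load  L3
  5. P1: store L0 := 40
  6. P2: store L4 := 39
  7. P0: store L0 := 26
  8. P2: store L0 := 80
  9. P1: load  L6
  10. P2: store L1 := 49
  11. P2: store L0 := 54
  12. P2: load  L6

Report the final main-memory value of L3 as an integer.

step 1: P1: store L4 := 14  ⟶  IMI  (L4)  txn=BusRdX  M[L4]=60
step 2: P1: load  L7  ⟶  IEI  (L7)  txn=BusRd  M[L7]=90
step 3: P0: store L1 := 52  ⟶  MII  (L1)  txn=BusRdX  M[L1]=40
step 4: P2: load  L3  ⟶  IIE  (L3)  txn=BusRd  M[L3]=20
step 5: P1: store L0 := 40  ⟶  IMI  (L0)  txn=BusRdX  M[L0]=50
step 6: P2: store L4 := 39  ⟶  IIM  (L4)  txn=BusRdX+Flush  M[L4]=14
step 7: P0: store L0 := 26  ⟶  MII  (L0)  txn=BusRdX+Flush  M[L0]=40
step 8: P2: store L0 := 80  ⟶  IIM  (L0)  txn=BusRdX+Flush  M[L0]=26
step 9: P1: load  L6  ⟶  IEI  (L6)  txn=BusRd  M[L6]=60
step 10: P2: store L1 := 49  ⟶  IIM  (L1)  txn=BusRdX+Flush  M[L1]=52
step 11: P2: store L0 := 54  ⟶  IIM  (L0)  txn=∅  M[L0]=26
step 12: P2: load  L6  ⟶  ISS  (L6)  txn=BusRd  M[L6]=60

memory[L3] = 20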